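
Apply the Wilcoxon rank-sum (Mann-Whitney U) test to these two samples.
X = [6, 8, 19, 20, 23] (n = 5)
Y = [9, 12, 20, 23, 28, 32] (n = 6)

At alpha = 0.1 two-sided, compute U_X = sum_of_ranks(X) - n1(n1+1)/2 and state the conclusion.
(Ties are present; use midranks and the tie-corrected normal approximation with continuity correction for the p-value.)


Step 1: Combine and sort all 11 observations; assign midranks.
sorted (value, group): (6,X), (8,X), (9,Y), (12,Y), (19,X), (20,X), (20,Y), (23,X), (23,Y), (28,Y), (32,Y)
ranks: 6->1, 8->2, 9->3, 12->4, 19->5, 20->6.5, 20->6.5, 23->8.5, 23->8.5, 28->10, 32->11
Step 2: Rank sum for X: R1 = 1 + 2 + 5 + 6.5 + 8.5 = 23.
Step 3: U_X = R1 - n1(n1+1)/2 = 23 - 5*6/2 = 23 - 15 = 8.
       U_Y = n1*n2 - U_X = 30 - 8 = 22.
Step 4: Ties are present, so use the tie-corrected normal approximation (with continuity correction) for the p-value.
Step 5: p-value = 0.233197; compare to alpha = 0.1. fail to reject H0.

U_X = 8, p = 0.233197, fail to reject H0 at alpha = 0.1.


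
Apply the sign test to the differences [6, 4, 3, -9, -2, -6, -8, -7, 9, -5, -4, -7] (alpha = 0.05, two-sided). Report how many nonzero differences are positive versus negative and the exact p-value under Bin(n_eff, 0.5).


Step 1: Discard zero differences. Original n = 12; n_eff = number of nonzero differences = 12.
Nonzero differences (with sign): +6, +4, +3, -9, -2, -6, -8, -7, +9, -5, -4, -7
Step 2: Count signs: positive = 4, negative = 8.
Step 3: Under H0: P(positive) = 0.5, so the number of positives S ~ Bin(12, 0.5).
Step 4: Two-sided exact p-value = sum of Bin(12,0.5) probabilities at or below the observed probability = 0.387695.
Step 5: alpha = 0.05. fail to reject H0.

n_eff = 12, pos = 4, neg = 8, p = 0.387695, fail to reject H0.


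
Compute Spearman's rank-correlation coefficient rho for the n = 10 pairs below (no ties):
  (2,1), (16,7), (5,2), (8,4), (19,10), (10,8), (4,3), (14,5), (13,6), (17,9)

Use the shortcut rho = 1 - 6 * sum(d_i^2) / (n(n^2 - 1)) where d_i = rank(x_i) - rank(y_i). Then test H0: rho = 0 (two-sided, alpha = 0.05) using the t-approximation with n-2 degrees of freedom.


Step 1: Rank x and y separately (midranks; no ties here).
rank(x): 2->1, 16->8, 5->3, 8->4, 19->10, 10->5, 4->2, 14->7, 13->6, 17->9
rank(y): 1->1, 7->7, 2->2, 4->4, 10->10, 8->8, 3->3, 5->5, 6->6, 9->9
Step 2: d_i = R_x(i) - R_y(i); compute d_i^2.
  (1-1)^2=0, (8-7)^2=1, (3-2)^2=1, (4-4)^2=0, (10-10)^2=0, (5-8)^2=9, (2-3)^2=1, (7-5)^2=4, (6-6)^2=0, (9-9)^2=0
sum(d^2) = 16.
Step 3: rho = 1 - 6*16 / (10*(10^2 - 1)) = 1 - 96/990 = 0.903030.
Step 4: Under H0, t = rho * sqrt((n-2)/(1-rho^2)) = 5.9457 ~ t(8).
Step 5: Two-sided p-value from the t-distribution with 8 df = 0.000344.
Step 6: alpha = 0.05. reject H0.

rho = 0.9030, p = 0.000344, reject H0 at alpha = 0.05.


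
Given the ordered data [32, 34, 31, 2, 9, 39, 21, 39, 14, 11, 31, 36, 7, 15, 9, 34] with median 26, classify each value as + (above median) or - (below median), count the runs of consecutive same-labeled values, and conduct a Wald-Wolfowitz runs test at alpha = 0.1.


Step 1: Compute median = 26; label A = above, B = below.
Labels in order: AAABBABABBAABBBA  (n_A = 8, n_B = 8)
Step 2: Count runs R = 9.
Step 3: Under H0 (random ordering), E[R] = 2*n_A*n_B/(n_A+n_B) + 1 = 2*8*8/16 + 1 = 9.0000.
        Var[R] = 2*n_A*n_B*(2*n_A*n_B - n_A - n_B) / ((n_A+n_B)^2 * (n_A+n_B-1)) = 14336/3840 = 3.7333.
        SD[R] = 1.9322.
Step 4: R = E[R], so z = 0 with no continuity correction.
Step 5: Two-sided p-value via normal approximation = 2*(1 - Phi(|z|)) = 1.000000.
Step 6: alpha = 0.1. fail to reject H0.

R = 9, z = 0.0000, p = 1.000000, fail to reject H0.


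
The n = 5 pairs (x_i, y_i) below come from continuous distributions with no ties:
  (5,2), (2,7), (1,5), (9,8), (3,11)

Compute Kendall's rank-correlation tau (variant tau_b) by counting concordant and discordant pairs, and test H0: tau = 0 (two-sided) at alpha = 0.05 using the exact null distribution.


Step 1: Enumerate the 10 unordered pairs (i,j) with i<j and classify each by sign(x_j-x_i) * sign(y_j-y_i).
  (1,2):dx=-3,dy=+5->D; (1,3):dx=-4,dy=+3->D; (1,4):dx=+4,dy=+6->C; (1,5):dx=-2,dy=+9->D
  (2,3):dx=-1,dy=-2->C; (2,4):dx=+7,dy=+1->C; (2,5):dx=+1,dy=+4->C; (3,4):dx=+8,dy=+3->C
  (3,5):dx=+2,dy=+6->C; (4,5):dx=-6,dy=+3->D
Step 2: C = 6, D = 4, total pairs = 10.
Step 3: tau = (C - D)/(n(n-1)/2) = (6 - 4)/10 = 0.200000.
Step 4: Exact two-sided p-value (enumerate n! = 120 permutations of y under H0): p = 0.816667.
Step 5: alpha = 0.05. fail to reject H0.

tau_b = 0.2000 (C=6, D=4), p = 0.816667, fail to reject H0.


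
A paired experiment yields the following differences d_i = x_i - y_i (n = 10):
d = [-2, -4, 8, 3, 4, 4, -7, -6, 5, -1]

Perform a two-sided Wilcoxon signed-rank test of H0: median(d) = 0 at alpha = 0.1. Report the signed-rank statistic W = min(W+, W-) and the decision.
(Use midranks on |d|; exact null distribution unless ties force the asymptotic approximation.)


Step 1: Drop any zero differences (none here) and take |d_i|.
|d| = [2, 4, 8, 3, 4, 4, 7, 6, 5, 1]
Step 2: Midrank |d_i| (ties get averaged ranks).
ranks: |2|->2, |4|->5, |8|->10, |3|->3, |4|->5, |4|->5, |7|->9, |6|->8, |5|->7, |1|->1
Step 3: Attach original signs; sum ranks with positive sign and with negative sign.
W+ = 10 + 3 + 5 + 5 + 7 = 30
W- = 2 + 5 + 9 + 8 + 1 = 25
(Check: W+ + W- = 55 should equal n(n+1)/2 = 55.)
Step 4: Test statistic W = min(W+, W-) = 25.
Step 5: Ties in |d|, so use the tie-corrected normal approximation.
        E[W] = n(n+1)/4 = 10*11/4 = 27.5.
        Tie groups: |d|=4 (t=3); sum(t^3 - t) = 24.
        Var[W] = n(n+1)(2n+1)/24 - sum(t^3-t)/48 = 2310/24 - 24/48 = 95.75.
        z = (W - E[W]) / sqrt(Var[W]) = (25 - 27.5) / 9.7852 = -0.2555.
        Two-sided p = 2*Phi(z) = 0.798346.
Step 6: alpha = 0.1. fail to reject H0.

W+ = 30, W- = 25, W = min = 25, p = 0.798346, fail to reject H0.


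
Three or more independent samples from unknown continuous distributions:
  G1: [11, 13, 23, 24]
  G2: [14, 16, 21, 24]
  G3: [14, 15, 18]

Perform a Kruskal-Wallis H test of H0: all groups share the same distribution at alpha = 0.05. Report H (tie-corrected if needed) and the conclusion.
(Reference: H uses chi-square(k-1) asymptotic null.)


Step 1: Combine all N = 11 observations and assign midranks.
sorted (value, group, rank): (11,G1,1), (13,G1,2), (14,G2,3.5), (14,G3,3.5), (15,G3,5), (16,G2,6), (18,G3,7), (21,G2,8), (23,G1,9), (24,G1,10.5), (24,G2,10.5)
Step 2: Sum ranks within each group.
R_1 = 22.5 (n_1 = 4)
R_2 = 28 (n_2 = 4)
R_3 = 15.5 (n_3 = 3)
Step 3: H = 12/(N(N+1)) * sum(R_i^2/n_i) - 3(N+1)
     = 12/(11*12) * (22.5^2/4 + 28^2/4 + 15.5^2/3) - 3*12
     = 0.090909 * 402.646 - 36
     = 0.604167.
Step 4: Ties present; correction factor C = 1 - 12/(11^3 - 11) = 0.990909. Corrected H = 0.604167 / 0.990909 = 0.609709.
Step 5: Under H0, H ~ chi^2(2); p-value = 0.737230.
Step 6: alpha = 0.05. fail to reject H0.

H = 0.6097, df = 2, p = 0.737230, fail to reject H0.


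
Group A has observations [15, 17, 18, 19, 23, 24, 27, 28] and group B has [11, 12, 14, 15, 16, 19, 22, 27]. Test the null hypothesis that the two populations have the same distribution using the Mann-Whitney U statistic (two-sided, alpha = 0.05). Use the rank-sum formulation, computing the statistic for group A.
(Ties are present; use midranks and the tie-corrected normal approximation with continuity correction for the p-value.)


Step 1: Combine and sort all 16 observations; assign midranks.
sorted (value, group): (11,Y), (12,Y), (14,Y), (15,X), (15,Y), (16,Y), (17,X), (18,X), (19,X), (19,Y), (22,Y), (23,X), (24,X), (27,X), (27,Y), (28,X)
ranks: 11->1, 12->2, 14->3, 15->4.5, 15->4.5, 16->6, 17->7, 18->8, 19->9.5, 19->9.5, 22->11, 23->12, 24->13, 27->14.5, 27->14.5, 28->16
Step 2: Rank sum for X: R1 = 4.5 + 7 + 8 + 9.5 + 12 + 13 + 14.5 + 16 = 84.5.
Step 3: U_X = R1 - n1(n1+1)/2 = 84.5 - 8*9/2 = 84.5 - 36 = 48.5.
       U_Y = n1*n2 - U_X = 64 - 48.5 = 15.5.
Step 4: Ties are present, so use the tie-corrected normal approximation (with continuity correction) for the p-value.
Step 5: p-value = 0.092171; compare to alpha = 0.05. fail to reject H0.

U_X = 48.5, p = 0.092171, fail to reject H0 at alpha = 0.05.


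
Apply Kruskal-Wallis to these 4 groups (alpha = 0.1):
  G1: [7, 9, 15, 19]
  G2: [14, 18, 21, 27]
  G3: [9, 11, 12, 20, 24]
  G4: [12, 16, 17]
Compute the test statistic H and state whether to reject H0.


Step 1: Combine all N = 16 observations and assign midranks.
sorted (value, group, rank): (7,G1,1), (9,G1,2.5), (9,G3,2.5), (11,G3,4), (12,G3,5.5), (12,G4,5.5), (14,G2,7), (15,G1,8), (16,G4,9), (17,G4,10), (18,G2,11), (19,G1,12), (20,G3,13), (21,G2,14), (24,G3,15), (27,G2,16)
Step 2: Sum ranks within each group.
R_1 = 23.5 (n_1 = 4)
R_2 = 48 (n_2 = 4)
R_3 = 40 (n_3 = 5)
R_4 = 24.5 (n_4 = 3)
Step 3: H = 12/(N(N+1)) * sum(R_i^2/n_i) - 3(N+1)
     = 12/(16*17) * (23.5^2/4 + 48^2/4 + 40^2/5 + 24.5^2/3) - 3*17
     = 0.044118 * 1234.15 - 51
     = 3.447610.
Step 4: Ties present; correction factor C = 1 - 12/(16^3 - 16) = 0.997059. Corrected H = 3.447610 / 0.997059 = 3.457780.
Step 5: Under H0, H ~ chi^2(3); p-value = 0.326279.
Step 6: alpha = 0.1. fail to reject H0.

H = 3.4578, df = 3, p = 0.326279, fail to reject H0.


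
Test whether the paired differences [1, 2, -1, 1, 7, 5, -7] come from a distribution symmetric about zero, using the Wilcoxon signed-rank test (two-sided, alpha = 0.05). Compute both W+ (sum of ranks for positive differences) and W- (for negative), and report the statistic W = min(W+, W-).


Step 1: Drop any zero differences (none here) and take |d_i|.
|d| = [1, 2, 1, 1, 7, 5, 7]
Step 2: Midrank |d_i| (ties get averaged ranks).
ranks: |1|->2, |2|->4, |1|->2, |1|->2, |7|->6.5, |5|->5, |7|->6.5
Step 3: Attach original signs; sum ranks with positive sign and with negative sign.
W+ = 2 + 4 + 2 + 6.5 + 5 = 19.5
W- = 2 + 6.5 = 8.5
(Check: W+ + W- = 28 should equal n(n+1)/2 = 28.)
Step 4: Test statistic W = min(W+, W-) = 8.5.
Step 5: Ties in |d|, so use the tie-corrected normal approximation.
        E[W] = n(n+1)/4 = 7*8/4 = 14.
        Tie groups: |d|=1 (t=3), |d|=7 (t=2); sum(t^3 - t) = 30.
        Var[W] = n(n+1)(2n+1)/24 - sum(t^3-t)/48 = 840/24 - 30/48 = 34.375.
        z = (W - E[W]) / sqrt(Var[W]) = (8.5 - 14) / 5.8630 = -0.9381.
        Two-sided p = 2*Phi(z) = 0.348202.
Step 6: alpha = 0.05. fail to reject H0.

W+ = 19.5, W- = 8.5, W = min = 8.5, p = 0.348202, fail to reject H0.


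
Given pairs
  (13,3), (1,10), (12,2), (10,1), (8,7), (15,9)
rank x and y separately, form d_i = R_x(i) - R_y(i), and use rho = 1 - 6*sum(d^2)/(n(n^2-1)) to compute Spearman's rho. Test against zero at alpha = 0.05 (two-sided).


Step 1: Rank x and y separately (midranks; no ties here).
rank(x): 13->5, 1->1, 12->4, 10->3, 8->2, 15->6
rank(y): 3->3, 10->6, 2->2, 1->1, 7->4, 9->5
Step 2: d_i = R_x(i) - R_y(i); compute d_i^2.
  (5-3)^2=4, (1-6)^2=25, (4-2)^2=4, (3-1)^2=4, (2-4)^2=4, (6-5)^2=1
sum(d^2) = 42.
Step 3: rho = 1 - 6*42 / (6*(6^2 - 1)) = 1 - 252/210 = -0.200000.
Step 4: Under H0, t = rho * sqrt((n-2)/(1-rho^2)) = -0.4082 ~ t(4).
Step 5: Two-sided p-value from the t-distribution with 4 df = 0.704000.
Step 6: alpha = 0.05. fail to reject H0.

rho = -0.2000, p = 0.704000, fail to reject H0 at alpha = 0.05.


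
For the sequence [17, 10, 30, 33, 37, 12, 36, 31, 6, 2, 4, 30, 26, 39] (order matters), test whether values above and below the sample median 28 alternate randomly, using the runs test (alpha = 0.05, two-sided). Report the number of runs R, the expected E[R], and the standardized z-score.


Step 1: Compute median = 28; label A = above, B = below.
Labels in order: BBAAABAABBBABA  (n_A = 7, n_B = 7)
Step 2: Count runs R = 8.
Step 3: Under H0 (random ordering), E[R] = 2*n_A*n_B/(n_A+n_B) + 1 = 2*7*7/14 + 1 = 8.0000.
        Var[R] = 2*n_A*n_B*(2*n_A*n_B - n_A - n_B) / ((n_A+n_B)^2 * (n_A+n_B-1)) = 8232/2548 = 3.2308.
        SD[R] = 1.7974.
Step 4: R = E[R], so z = 0 with no continuity correction.
Step 5: Two-sided p-value via normal approximation = 2*(1 - Phi(|z|)) = 1.000000.
Step 6: alpha = 0.05. fail to reject H0.

R = 8, z = 0.0000, p = 1.000000, fail to reject H0.


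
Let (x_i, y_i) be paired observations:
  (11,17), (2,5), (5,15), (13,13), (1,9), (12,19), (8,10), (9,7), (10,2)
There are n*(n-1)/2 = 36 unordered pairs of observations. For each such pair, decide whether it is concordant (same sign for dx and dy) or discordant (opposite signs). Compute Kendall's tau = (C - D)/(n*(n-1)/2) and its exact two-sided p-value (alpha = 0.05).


Step 1: Enumerate the 36 unordered pairs (i,j) with i<j and classify each by sign(x_j-x_i) * sign(y_j-y_i).
  (1,2):dx=-9,dy=-12->C; (1,3):dx=-6,dy=-2->C; (1,4):dx=+2,dy=-4->D; (1,5):dx=-10,dy=-8->C
  (1,6):dx=+1,dy=+2->C; (1,7):dx=-3,dy=-7->C; (1,8):dx=-2,dy=-10->C; (1,9):dx=-1,dy=-15->C
  (2,3):dx=+3,dy=+10->C; (2,4):dx=+11,dy=+8->C; (2,5):dx=-1,dy=+4->D; (2,6):dx=+10,dy=+14->C
  (2,7):dx=+6,dy=+5->C; (2,8):dx=+7,dy=+2->C; (2,9):dx=+8,dy=-3->D; (3,4):dx=+8,dy=-2->D
  (3,5):dx=-4,dy=-6->C; (3,6):dx=+7,dy=+4->C; (3,7):dx=+3,dy=-5->D; (3,8):dx=+4,dy=-8->D
  (3,9):dx=+5,dy=-13->D; (4,5):dx=-12,dy=-4->C; (4,6):dx=-1,dy=+6->D; (4,7):dx=-5,dy=-3->C
  (4,8):dx=-4,dy=-6->C; (4,9):dx=-3,dy=-11->C; (5,6):dx=+11,dy=+10->C; (5,7):dx=+7,dy=+1->C
  (5,8):dx=+8,dy=-2->D; (5,9):dx=+9,dy=-7->D; (6,7):dx=-4,dy=-9->C; (6,8):dx=-3,dy=-12->C
  (6,9):dx=-2,dy=-17->C; (7,8):dx=+1,dy=-3->D; (7,9):dx=+2,dy=-8->D; (8,9):dx=+1,dy=-5->D
Step 2: C = 23, D = 13, total pairs = 36.
Step 3: tau = (C - D)/(n(n-1)/2) = (23 - 13)/36 = 0.277778.
Step 4: Exact two-sided p-value (enumerate n! = 362880 permutations of y under H0): p = 0.358488.
Step 5: alpha = 0.05. fail to reject H0.

tau_b = 0.2778 (C=23, D=13), p = 0.358488, fail to reject H0.


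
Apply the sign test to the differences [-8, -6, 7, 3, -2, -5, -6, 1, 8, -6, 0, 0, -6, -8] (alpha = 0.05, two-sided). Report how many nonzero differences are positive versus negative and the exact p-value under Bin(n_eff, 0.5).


Step 1: Discard zero differences. Original n = 14; n_eff = number of nonzero differences = 12.
Nonzero differences (with sign): -8, -6, +7, +3, -2, -5, -6, +1, +8, -6, -6, -8
Step 2: Count signs: positive = 4, negative = 8.
Step 3: Under H0: P(positive) = 0.5, so the number of positives S ~ Bin(12, 0.5).
Step 4: Two-sided exact p-value = sum of Bin(12,0.5) probabilities at or below the observed probability = 0.387695.
Step 5: alpha = 0.05. fail to reject H0.

n_eff = 12, pos = 4, neg = 8, p = 0.387695, fail to reject H0.


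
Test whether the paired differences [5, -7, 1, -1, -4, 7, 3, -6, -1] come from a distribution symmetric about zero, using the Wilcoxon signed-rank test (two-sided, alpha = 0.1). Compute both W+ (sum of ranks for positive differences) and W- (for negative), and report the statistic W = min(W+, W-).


Step 1: Drop any zero differences (none here) and take |d_i|.
|d| = [5, 7, 1, 1, 4, 7, 3, 6, 1]
Step 2: Midrank |d_i| (ties get averaged ranks).
ranks: |5|->6, |7|->8.5, |1|->2, |1|->2, |4|->5, |7|->8.5, |3|->4, |6|->7, |1|->2
Step 3: Attach original signs; sum ranks with positive sign and with negative sign.
W+ = 6 + 2 + 8.5 + 4 = 20.5
W- = 8.5 + 2 + 5 + 7 + 2 = 24.5
(Check: W+ + W- = 45 should equal n(n+1)/2 = 45.)
Step 4: Test statistic W = min(W+, W-) = 20.5.
Step 5: Ties in |d|, so use the tie-corrected normal approximation.
        E[W] = n(n+1)/4 = 9*10/4 = 22.5.
        Tie groups: |d|=1 (t=3), |d|=7 (t=2); sum(t^3 - t) = 30.
        Var[W] = n(n+1)(2n+1)/24 - sum(t^3-t)/48 = 1710/24 - 30/48 = 70.625.
        z = (W - E[W]) / sqrt(Var[W]) = (20.5 - 22.5) / 8.4039 = -0.2380.
        Two-sided p = 2*Phi(z) = 0.811892.
Step 6: alpha = 0.1. fail to reject H0.

W+ = 20.5, W- = 24.5, W = min = 20.5, p = 0.811892, fail to reject H0.


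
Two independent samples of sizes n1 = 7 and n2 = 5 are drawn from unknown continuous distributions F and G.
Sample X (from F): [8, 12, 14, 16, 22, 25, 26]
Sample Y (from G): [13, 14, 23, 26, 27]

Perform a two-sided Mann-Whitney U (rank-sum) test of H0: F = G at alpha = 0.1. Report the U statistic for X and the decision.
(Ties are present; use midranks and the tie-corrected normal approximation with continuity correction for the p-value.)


Step 1: Combine and sort all 12 observations; assign midranks.
sorted (value, group): (8,X), (12,X), (13,Y), (14,X), (14,Y), (16,X), (22,X), (23,Y), (25,X), (26,X), (26,Y), (27,Y)
ranks: 8->1, 12->2, 13->3, 14->4.5, 14->4.5, 16->6, 22->7, 23->8, 25->9, 26->10.5, 26->10.5, 27->12
Step 2: Rank sum for X: R1 = 1 + 2 + 4.5 + 6 + 7 + 9 + 10.5 = 40.
Step 3: U_X = R1 - n1(n1+1)/2 = 40 - 7*8/2 = 40 - 28 = 12.
       U_Y = n1*n2 - U_X = 35 - 12 = 23.
Step 4: Ties are present, so use the tie-corrected normal approximation (with continuity correction) for the p-value.
Step 5: p-value = 0.415157; compare to alpha = 0.1. fail to reject H0.

U_X = 12, p = 0.415157, fail to reject H0 at alpha = 0.1.


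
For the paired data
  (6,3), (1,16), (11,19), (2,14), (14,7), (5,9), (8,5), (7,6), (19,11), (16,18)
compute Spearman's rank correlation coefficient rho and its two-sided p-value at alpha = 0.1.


Step 1: Rank x and y separately (midranks; no ties here).
rank(x): 6->4, 1->1, 11->7, 2->2, 14->8, 5->3, 8->6, 7->5, 19->10, 16->9
rank(y): 3->1, 16->8, 19->10, 14->7, 7->4, 9->5, 5->2, 6->3, 11->6, 18->9
Step 2: d_i = R_x(i) - R_y(i); compute d_i^2.
  (4-1)^2=9, (1-8)^2=49, (7-10)^2=9, (2-7)^2=25, (8-4)^2=16, (3-5)^2=4, (6-2)^2=16, (5-3)^2=4, (10-6)^2=16, (9-9)^2=0
sum(d^2) = 148.
Step 3: rho = 1 - 6*148 / (10*(10^2 - 1)) = 1 - 888/990 = 0.103030.
Step 4: Under H0, t = rho * sqrt((n-2)/(1-rho^2)) = 0.2930 ~ t(8).
Step 5: Two-sided p-value from the t-distribution with 8 df = 0.776998.
Step 6: alpha = 0.1. fail to reject H0.

rho = 0.1030, p = 0.776998, fail to reject H0 at alpha = 0.1.


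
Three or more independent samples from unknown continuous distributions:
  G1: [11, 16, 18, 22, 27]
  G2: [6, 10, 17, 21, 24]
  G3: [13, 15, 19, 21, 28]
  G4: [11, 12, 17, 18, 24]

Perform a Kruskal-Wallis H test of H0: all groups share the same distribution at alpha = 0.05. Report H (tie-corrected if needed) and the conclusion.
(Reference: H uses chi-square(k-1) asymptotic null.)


Step 1: Combine all N = 20 observations and assign midranks.
sorted (value, group, rank): (6,G2,1), (10,G2,2), (11,G1,3.5), (11,G4,3.5), (12,G4,5), (13,G3,6), (15,G3,7), (16,G1,8), (17,G2,9.5), (17,G4,9.5), (18,G1,11.5), (18,G4,11.5), (19,G3,13), (21,G2,14.5), (21,G3,14.5), (22,G1,16), (24,G2,17.5), (24,G4,17.5), (27,G1,19), (28,G3,20)
Step 2: Sum ranks within each group.
R_1 = 58 (n_1 = 5)
R_2 = 44.5 (n_2 = 5)
R_3 = 60.5 (n_3 = 5)
R_4 = 47 (n_4 = 5)
Step 3: H = 12/(N(N+1)) * sum(R_i^2/n_i) - 3(N+1)
     = 12/(20*21) * (58^2/5 + 44.5^2/5 + 60.5^2/5 + 47^2/5) - 3*21
     = 0.028571 * 2242.7 - 63
     = 1.077143.
Step 4: Ties present; correction factor C = 1 - 30/(20^3 - 20) = 0.996241. Corrected H = 1.077143 / 0.996241 = 1.081208.
Step 5: Under H0, H ~ chi^2(3); p-value = 0.781612.
Step 6: alpha = 0.05. fail to reject H0.

H = 1.0812, df = 3, p = 0.781612, fail to reject H0.


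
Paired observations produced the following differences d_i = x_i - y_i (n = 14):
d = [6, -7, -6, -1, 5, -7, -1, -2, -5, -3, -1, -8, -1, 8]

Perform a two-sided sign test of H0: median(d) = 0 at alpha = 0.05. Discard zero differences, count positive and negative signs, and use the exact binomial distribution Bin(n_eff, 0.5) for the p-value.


Step 1: Discard zero differences. Original n = 14; n_eff = number of nonzero differences = 14.
Nonzero differences (with sign): +6, -7, -6, -1, +5, -7, -1, -2, -5, -3, -1, -8, -1, +8
Step 2: Count signs: positive = 3, negative = 11.
Step 3: Under H0: P(positive) = 0.5, so the number of positives S ~ Bin(14, 0.5).
Step 4: Two-sided exact p-value = sum of Bin(14,0.5) probabilities at or below the observed probability = 0.057373.
Step 5: alpha = 0.05. fail to reject H0.

n_eff = 14, pos = 3, neg = 11, p = 0.057373, fail to reject H0.


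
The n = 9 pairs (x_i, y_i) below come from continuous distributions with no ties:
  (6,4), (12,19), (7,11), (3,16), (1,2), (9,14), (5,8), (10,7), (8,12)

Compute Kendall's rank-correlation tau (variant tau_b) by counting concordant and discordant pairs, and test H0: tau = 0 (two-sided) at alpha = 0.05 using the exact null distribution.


Step 1: Enumerate the 36 unordered pairs (i,j) with i<j and classify each by sign(x_j-x_i) * sign(y_j-y_i).
  (1,2):dx=+6,dy=+15->C; (1,3):dx=+1,dy=+7->C; (1,4):dx=-3,dy=+12->D; (1,5):dx=-5,dy=-2->C
  (1,6):dx=+3,dy=+10->C; (1,7):dx=-1,dy=+4->D; (1,8):dx=+4,dy=+3->C; (1,9):dx=+2,dy=+8->C
  (2,3):dx=-5,dy=-8->C; (2,4):dx=-9,dy=-3->C; (2,5):dx=-11,dy=-17->C; (2,6):dx=-3,dy=-5->C
  (2,7):dx=-7,dy=-11->C; (2,8):dx=-2,dy=-12->C; (2,9):dx=-4,dy=-7->C; (3,4):dx=-4,dy=+5->D
  (3,5):dx=-6,dy=-9->C; (3,6):dx=+2,dy=+3->C; (3,7):dx=-2,dy=-3->C; (3,8):dx=+3,dy=-4->D
  (3,9):dx=+1,dy=+1->C; (4,5):dx=-2,dy=-14->C; (4,6):dx=+6,dy=-2->D; (4,7):dx=+2,dy=-8->D
  (4,8):dx=+7,dy=-9->D; (4,9):dx=+5,dy=-4->D; (5,6):dx=+8,dy=+12->C; (5,7):dx=+4,dy=+6->C
  (5,8):dx=+9,dy=+5->C; (5,9):dx=+7,dy=+10->C; (6,7):dx=-4,dy=-6->C; (6,8):dx=+1,dy=-7->D
  (6,9):dx=-1,dy=-2->C; (7,8):dx=+5,dy=-1->D; (7,9):dx=+3,dy=+4->C; (8,9):dx=-2,dy=+5->D
Step 2: C = 25, D = 11, total pairs = 36.
Step 3: tau = (C - D)/(n(n-1)/2) = (25 - 11)/36 = 0.388889.
Step 4: Exact two-sided p-value (enumerate n! = 362880 permutations of y under H0): p = 0.180181.
Step 5: alpha = 0.05. fail to reject H0.

tau_b = 0.3889 (C=25, D=11), p = 0.180181, fail to reject H0.


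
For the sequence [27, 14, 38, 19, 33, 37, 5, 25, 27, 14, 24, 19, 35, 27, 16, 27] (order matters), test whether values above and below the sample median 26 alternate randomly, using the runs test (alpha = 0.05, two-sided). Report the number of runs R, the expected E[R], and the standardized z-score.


Step 1: Compute median = 26; label A = above, B = below.
Labels in order: ABABAABBABBBAABA  (n_A = 8, n_B = 8)
Step 2: Count runs R = 11.
Step 3: Under H0 (random ordering), E[R] = 2*n_A*n_B/(n_A+n_B) + 1 = 2*8*8/16 + 1 = 9.0000.
        Var[R] = 2*n_A*n_B*(2*n_A*n_B - n_A - n_B) / ((n_A+n_B)^2 * (n_A+n_B-1)) = 14336/3840 = 3.7333.
        SD[R] = 1.9322.
Step 4: Continuity-corrected z = (R - 0.5 - E[R]) / SD[R] = (11 - 0.5 - 9.0000) / 1.9322 = 0.7763.
Step 5: Two-sided p-value via normal approximation = 2*(1 - Phi(|z|)) = 0.437558.
Step 6: alpha = 0.05. fail to reject H0.

R = 11, z = 0.7763, p = 0.437558, fail to reject H0.


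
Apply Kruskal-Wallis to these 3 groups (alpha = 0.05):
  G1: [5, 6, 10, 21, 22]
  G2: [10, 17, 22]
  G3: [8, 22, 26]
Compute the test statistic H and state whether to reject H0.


Step 1: Combine all N = 11 observations and assign midranks.
sorted (value, group, rank): (5,G1,1), (6,G1,2), (8,G3,3), (10,G1,4.5), (10,G2,4.5), (17,G2,6), (21,G1,7), (22,G1,9), (22,G2,9), (22,G3,9), (26,G3,11)
Step 2: Sum ranks within each group.
R_1 = 23.5 (n_1 = 5)
R_2 = 19.5 (n_2 = 3)
R_3 = 23 (n_3 = 3)
Step 3: H = 12/(N(N+1)) * sum(R_i^2/n_i) - 3(N+1)
     = 12/(11*12) * (23.5^2/5 + 19.5^2/3 + 23^2/3) - 3*12
     = 0.090909 * 413.533 - 36
     = 1.593939.
Step 4: Ties present; correction factor C = 1 - 30/(11^3 - 11) = 0.977273. Corrected H = 1.593939 / 0.977273 = 1.631008.
Step 5: Under H0, H ~ chi^2(2); p-value = 0.442416.
Step 6: alpha = 0.05. fail to reject H0.

H = 1.6310, df = 2, p = 0.442416, fail to reject H0.


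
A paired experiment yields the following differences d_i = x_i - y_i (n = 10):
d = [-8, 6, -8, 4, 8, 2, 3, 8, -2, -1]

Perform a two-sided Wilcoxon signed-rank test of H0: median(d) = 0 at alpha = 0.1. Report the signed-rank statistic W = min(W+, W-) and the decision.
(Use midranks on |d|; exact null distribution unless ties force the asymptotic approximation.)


Step 1: Drop any zero differences (none here) and take |d_i|.
|d| = [8, 6, 8, 4, 8, 2, 3, 8, 2, 1]
Step 2: Midrank |d_i| (ties get averaged ranks).
ranks: |8|->8.5, |6|->6, |8|->8.5, |4|->5, |8|->8.5, |2|->2.5, |3|->4, |8|->8.5, |2|->2.5, |1|->1
Step 3: Attach original signs; sum ranks with positive sign and with negative sign.
W+ = 6 + 5 + 8.5 + 2.5 + 4 + 8.5 = 34.5
W- = 8.5 + 8.5 + 2.5 + 1 = 20.5
(Check: W+ + W- = 55 should equal n(n+1)/2 = 55.)
Step 4: Test statistic W = min(W+, W-) = 20.5.
Step 5: Ties in |d|, so use the tie-corrected normal approximation.
        E[W] = n(n+1)/4 = 10*11/4 = 27.5.
        Tie groups: |d|=2 (t=2), |d|=8 (t=4); sum(t^3 - t) = 66.
        Var[W] = n(n+1)(2n+1)/24 - sum(t^3-t)/48 = 2310/24 - 66/48 = 94.875.
        z = (W - E[W]) / sqrt(Var[W]) = (20.5 - 27.5) / 9.7404 = -0.7187.
        Two-sided p = 2*Phi(z) = 0.472352.
Step 6: alpha = 0.1. fail to reject H0.

W+ = 34.5, W- = 20.5, W = min = 20.5, p = 0.472352, fail to reject H0.


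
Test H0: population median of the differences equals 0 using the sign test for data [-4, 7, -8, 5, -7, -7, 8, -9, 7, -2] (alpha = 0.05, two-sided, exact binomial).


Step 1: Discard zero differences. Original n = 10; n_eff = number of nonzero differences = 10.
Nonzero differences (with sign): -4, +7, -8, +5, -7, -7, +8, -9, +7, -2
Step 2: Count signs: positive = 4, negative = 6.
Step 3: Under H0: P(positive) = 0.5, so the number of positives S ~ Bin(10, 0.5).
Step 4: Two-sided exact p-value = sum of Bin(10,0.5) probabilities at or below the observed probability = 0.753906.
Step 5: alpha = 0.05. fail to reject H0.

n_eff = 10, pos = 4, neg = 6, p = 0.753906, fail to reject H0.


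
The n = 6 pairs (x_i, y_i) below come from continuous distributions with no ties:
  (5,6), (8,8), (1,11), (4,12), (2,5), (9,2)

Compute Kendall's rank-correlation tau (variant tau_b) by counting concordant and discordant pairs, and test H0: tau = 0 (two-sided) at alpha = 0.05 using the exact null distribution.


Step 1: Enumerate the 15 unordered pairs (i,j) with i<j and classify each by sign(x_j-x_i) * sign(y_j-y_i).
  (1,2):dx=+3,dy=+2->C; (1,3):dx=-4,dy=+5->D; (1,4):dx=-1,dy=+6->D; (1,5):dx=-3,dy=-1->C
  (1,6):dx=+4,dy=-4->D; (2,3):dx=-7,dy=+3->D; (2,4):dx=-4,dy=+4->D; (2,5):dx=-6,dy=-3->C
  (2,6):dx=+1,dy=-6->D; (3,4):dx=+3,dy=+1->C; (3,5):dx=+1,dy=-6->D; (3,6):dx=+8,dy=-9->D
  (4,5):dx=-2,dy=-7->C; (4,6):dx=+5,dy=-10->D; (5,6):dx=+7,dy=-3->D
Step 2: C = 5, D = 10, total pairs = 15.
Step 3: tau = (C - D)/(n(n-1)/2) = (5 - 10)/15 = -0.333333.
Step 4: Exact two-sided p-value (enumerate n! = 720 permutations of y under H0): p = 0.469444.
Step 5: alpha = 0.05. fail to reject H0.

tau_b = -0.3333 (C=5, D=10), p = 0.469444, fail to reject H0.


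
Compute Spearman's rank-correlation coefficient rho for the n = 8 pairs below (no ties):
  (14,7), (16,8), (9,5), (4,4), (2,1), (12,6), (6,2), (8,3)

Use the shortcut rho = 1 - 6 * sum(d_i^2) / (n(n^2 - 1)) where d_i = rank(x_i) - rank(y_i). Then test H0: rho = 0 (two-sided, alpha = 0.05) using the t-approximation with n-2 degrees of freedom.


Step 1: Rank x and y separately (midranks; no ties here).
rank(x): 14->7, 16->8, 9->5, 4->2, 2->1, 12->6, 6->3, 8->4
rank(y): 7->7, 8->8, 5->5, 4->4, 1->1, 6->6, 2->2, 3->3
Step 2: d_i = R_x(i) - R_y(i); compute d_i^2.
  (7-7)^2=0, (8-8)^2=0, (5-5)^2=0, (2-4)^2=4, (1-1)^2=0, (6-6)^2=0, (3-2)^2=1, (4-3)^2=1
sum(d^2) = 6.
Step 3: rho = 1 - 6*6 / (8*(8^2 - 1)) = 1 - 36/504 = 0.928571.
Step 4: Under H0, t = rho * sqrt((n-2)/(1-rho^2)) = 6.1283 ~ t(6).
Step 5: Two-sided p-value from the t-distribution with 6 df = 0.000863.
Step 6: alpha = 0.05. reject H0.

rho = 0.9286, p = 0.000863, reject H0 at alpha = 0.05.


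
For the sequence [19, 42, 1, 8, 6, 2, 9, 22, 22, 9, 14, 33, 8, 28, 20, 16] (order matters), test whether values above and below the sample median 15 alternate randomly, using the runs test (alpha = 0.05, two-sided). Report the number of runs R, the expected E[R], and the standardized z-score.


Step 1: Compute median = 15; label A = above, B = below.
Labels in order: AABBBBBAABBABAAA  (n_A = 8, n_B = 8)
Step 2: Count runs R = 7.
Step 3: Under H0 (random ordering), E[R] = 2*n_A*n_B/(n_A+n_B) + 1 = 2*8*8/16 + 1 = 9.0000.
        Var[R] = 2*n_A*n_B*(2*n_A*n_B - n_A - n_B) / ((n_A+n_B)^2 * (n_A+n_B-1)) = 14336/3840 = 3.7333.
        SD[R] = 1.9322.
Step 4: Continuity-corrected z = (R + 0.5 - E[R]) / SD[R] = (7 + 0.5 - 9.0000) / 1.9322 = -0.7763.
Step 5: Two-sided p-value via normal approximation = 2*(1 - Phi(|z|)) = 0.437558.
Step 6: alpha = 0.05. fail to reject H0.

R = 7, z = -0.7763, p = 0.437558, fail to reject H0.


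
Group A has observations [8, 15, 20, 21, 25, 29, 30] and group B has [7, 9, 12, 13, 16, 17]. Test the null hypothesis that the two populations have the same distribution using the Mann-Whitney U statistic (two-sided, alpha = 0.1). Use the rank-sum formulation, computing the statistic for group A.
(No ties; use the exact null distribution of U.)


Step 1: Combine and sort all 13 observations; assign midranks.
sorted (value, group): (7,Y), (8,X), (9,Y), (12,Y), (13,Y), (15,X), (16,Y), (17,Y), (20,X), (21,X), (25,X), (29,X), (30,X)
ranks: 7->1, 8->2, 9->3, 12->4, 13->5, 15->6, 16->7, 17->8, 20->9, 21->10, 25->11, 29->12, 30->13
Step 2: Rank sum for X: R1 = 2 + 6 + 9 + 10 + 11 + 12 + 13 = 63.
Step 3: U_X = R1 - n1(n1+1)/2 = 63 - 7*8/2 = 63 - 28 = 35.
       U_Y = n1*n2 - U_X = 42 - 35 = 7.
Step 4: No ties, so the exact null distribution of U (based on enumerating the C(13,7) = 1716 equally likely rank assignments) gives the two-sided p-value.
Step 5: p-value = 0.051282; compare to alpha = 0.1. reject H0.

U_X = 35, p = 0.051282, reject H0 at alpha = 0.1.


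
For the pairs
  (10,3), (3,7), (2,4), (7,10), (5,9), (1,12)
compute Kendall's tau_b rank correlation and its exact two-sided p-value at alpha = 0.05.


Step 1: Enumerate the 15 unordered pairs (i,j) with i<j and classify each by sign(x_j-x_i) * sign(y_j-y_i).
  (1,2):dx=-7,dy=+4->D; (1,3):dx=-8,dy=+1->D; (1,4):dx=-3,dy=+7->D; (1,5):dx=-5,dy=+6->D
  (1,6):dx=-9,dy=+9->D; (2,3):dx=-1,dy=-3->C; (2,4):dx=+4,dy=+3->C; (2,5):dx=+2,dy=+2->C
  (2,6):dx=-2,dy=+5->D; (3,4):dx=+5,dy=+6->C; (3,5):dx=+3,dy=+5->C; (3,6):dx=-1,dy=+8->D
  (4,5):dx=-2,dy=-1->C; (4,6):dx=-6,dy=+2->D; (5,6):dx=-4,dy=+3->D
Step 2: C = 6, D = 9, total pairs = 15.
Step 3: tau = (C - D)/(n(n-1)/2) = (6 - 9)/15 = -0.200000.
Step 4: Exact two-sided p-value (enumerate n! = 720 permutations of y under H0): p = 0.719444.
Step 5: alpha = 0.05. fail to reject H0.

tau_b = -0.2000 (C=6, D=9), p = 0.719444, fail to reject H0.


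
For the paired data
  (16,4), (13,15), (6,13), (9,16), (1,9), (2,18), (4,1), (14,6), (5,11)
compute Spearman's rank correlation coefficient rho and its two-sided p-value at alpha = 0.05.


Step 1: Rank x and y separately (midranks; no ties here).
rank(x): 16->9, 13->7, 6->5, 9->6, 1->1, 2->2, 4->3, 14->8, 5->4
rank(y): 4->2, 15->7, 13->6, 16->8, 9->4, 18->9, 1->1, 6->3, 11->5
Step 2: d_i = R_x(i) - R_y(i); compute d_i^2.
  (9-2)^2=49, (7-7)^2=0, (5-6)^2=1, (6-8)^2=4, (1-4)^2=9, (2-9)^2=49, (3-1)^2=4, (8-3)^2=25, (4-5)^2=1
sum(d^2) = 142.
Step 3: rho = 1 - 6*142 / (9*(9^2 - 1)) = 1 - 852/720 = -0.183333.
Step 4: Under H0, t = rho * sqrt((n-2)/(1-rho^2)) = -0.4934 ~ t(7).
Step 5: Two-sided p-value from the t-distribution with 7 df = 0.636820.
Step 6: alpha = 0.05. fail to reject H0.

rho = -0.1833, p = 0.636820, fail to reject H0 at alpha = 0.05.


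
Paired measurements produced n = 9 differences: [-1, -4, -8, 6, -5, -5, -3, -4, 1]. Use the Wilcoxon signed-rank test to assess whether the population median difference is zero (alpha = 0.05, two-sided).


Step 1: Drop any zero differences (none here) and take |d_i|.
|d| = [1, 4, 8, 6, 5, 5, 3, 4, 1]
Step 2: Midrank |d_i| (ties get averaged ranks).
ranks: |1|->1.5, |4|->4.5, |8|->9, |6|->8, |5|->6.5, |5|->6.5, |3|->3, |4|->4.5, |1|->1.5
Step 3: Attach original signs; sum ranks with positive sign and with negative sign.
W+ = 8 + 1.5 = 9.5
W- = 1.5 + 4.5 + 9 + 6.5 + 6.5 + 3 + 4.5 = 35.5
(Check: W+ + W- = 45 should equal n(n+1)/2 = 45.)
Step 4: Test statistic W = min(W+, W-) = 9.5.
Step 5: Ties in |d|, so use the tie-corrected normal approximation.
        E[W] = n(n+1)/4 = 9*10/4 = 22.5.
        Tie groups: |d|=1 (t=2), |d|=4 (t=2), |d|=5 (t=2); sum(t^3 - t) = 18.
        Var[W] = n(n+1)(2n+1)/24 - sum(t^3-t)/48 = 1710/24 - 18/48 = 70.875.
        z = (W - E[W]) / sqrt(Var[W]) = (9.5 - 22.5) / 8.4187 = -1.5442.
        Two-sided p = 2*Phi(z) = 0.122546.
Step 6: alpha = 0.05. fail to reject H0.

W+ = 9.5, W- = 35.5, W = min = 9.5, p = 0.122546, fail to reject H0.


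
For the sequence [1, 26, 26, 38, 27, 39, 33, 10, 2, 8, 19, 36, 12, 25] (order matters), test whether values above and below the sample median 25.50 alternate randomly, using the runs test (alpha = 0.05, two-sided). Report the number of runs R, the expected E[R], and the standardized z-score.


Step 1: Compute median = 25.50; label A = above, B = below.
Labels in order: BAAAAAABBBBABB  (n_A = 7, n_B = 7)
Step 2: Count runs R = 5.
Step 3: Under H0 (random ordering), E[R] = 2*n_A*n_B/(n_A+n_B) + 1 = 2*7*7/14 + 1 = 8.0000.
        Var[R] = 2*n_A*n_B*(2*n_A*n_B - n_A - n_B) / ((n_A+n_B)^2 * (n_A+n_B-1)) = 8232/2548 = 3.2308.
        SD[R] = 1.7974.
Step 4: Continuity-corrected z = (R + 0.5 - E[R]) / SD[R] = (5 + 0.5 - 8.0000) / 1.7974 = -1.3909.
Step 5: Two-sided p-value via normal approximation = 2*(1 - Phi(|z|)) = 0.164264.
Step 6: alpha = 0.05. fail to reject H0.

R = 5, z = -1.3909, p = 0.164264, fail to reject H0.


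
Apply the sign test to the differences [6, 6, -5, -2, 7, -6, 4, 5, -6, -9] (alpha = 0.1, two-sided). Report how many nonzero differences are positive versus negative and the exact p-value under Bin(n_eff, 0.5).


Step 1: Discard zero differences. Original n = 10; n_eff = number of nonzero differences = 10.
Nonzero differences (with sign): +6, +6, -5, -2, +7, -6, +4, +5, -6, -9
Step 2: Count signs: positive = 5, negative = 5.
Step 3: Under H0: P(positive) = 0.5, so the number of positives S ~ Bin(10, 0.5).
Step 4: Two-sided exact p-value = sum of Bin(10,0.5) probabilities at or below the observed probability = 1.000000.
Step 5: alpha = 0.1. fail to reject H0.

n_eff = 10, pos = 5, neg = 5, p = 1.000000, fail to reject H0.


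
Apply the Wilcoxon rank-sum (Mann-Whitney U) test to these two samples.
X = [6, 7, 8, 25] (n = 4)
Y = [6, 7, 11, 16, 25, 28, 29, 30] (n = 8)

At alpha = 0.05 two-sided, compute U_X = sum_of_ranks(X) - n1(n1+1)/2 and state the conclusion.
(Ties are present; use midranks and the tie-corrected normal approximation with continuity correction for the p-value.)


Step 1: Combine and sort all 12 observations; assign midranks.
sorted (value, group): (6,X), (6,Y), (7,X), (7,Y), (8,X), (11,Y), (16,Y), (25,X), (25,Y), (28,Y), (29,Y), (30,Y)
ranks: 6->1.5, 6->1.5, 7->3.5, 7->3.5, 8->5, 11->6, 16->7, 25->8.5, 25->8.5, 28->10, 29->11, 30->12
Step 2: Rank sum for X: R1 = 1.5 + 3.5 + 5 + 8.5 = 18.5.
Step 3: U_X = R1 - n1(n1+1)/2 = 18.5 - 4*5/2 = 18.5 - 10 = 8.5.
       U_Y = n1*n2 - U_X = 32 - 8.5 = 23.5.
Step 4: Ties are present, so use the tie-corrected normal approximation (with continuity correction) for the p-value.
Step 5: p-value = 0.232018; compare to alpha = 0.05. fail to reject H0.

U_X = 8.5, p = 0.232018, fail to reject H0 at alpha = 0.05.


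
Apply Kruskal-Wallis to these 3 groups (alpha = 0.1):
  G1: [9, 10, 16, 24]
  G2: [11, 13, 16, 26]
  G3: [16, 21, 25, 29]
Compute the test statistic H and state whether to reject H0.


Step 1: Combine all N = 12 observations and assign midranks.
sorted (value, group, rank): (9,G1,1), (10,G1,2), (11,G2,3), (13,G2,4), (16,G1,6), (16,G2,6), (16,G3,6), (21,G3,8), (24,G1,9), (25,G3,10), (26,G2,11), (29,G3,12)
Step 2: Sum ranks within each group.
R_1 = 18 (n_1 = 4)
R_2 = 24 (n_2 = 4)
R_3 = 36 (n_3 = 4)
Step 3: H = 12/(N(N+1)) * sum(R_i^2/n_i) - 3(N+1)
     = 12/(12*13) * (18^2/4 + 24^2/4 + 36^2/4) - 3*13
     = 0.076923 * 549 - 39
     = 3.230769.
Step 4: Ties present; correction factor C = 1 - 24/(12^3 - 12) = 0.986014. Corrected H = 3.230769 / 0.986014 = 3.276596.
Step 5: Under H0, H ~ chi^2(2); p-value = 0.194311.
Step 6: alpha = 0.1. fail to reject H0.

H = 3.2766, df = 2, p = 0.194311, fail to reject H0.


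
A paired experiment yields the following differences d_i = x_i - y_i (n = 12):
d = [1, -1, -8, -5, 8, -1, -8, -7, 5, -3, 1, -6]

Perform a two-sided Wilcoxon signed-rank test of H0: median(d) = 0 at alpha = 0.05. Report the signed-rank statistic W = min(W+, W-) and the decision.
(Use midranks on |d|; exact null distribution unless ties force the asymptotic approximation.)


Step 1: Drop any zero differences (none here) and take |d_i|.
|d| = [1, 1, 8, 5, 8, 1, 8, 7, 5, 3, 1, 6]
Step 2: Midrank |d_i| (ties get averaged ranks).
ranks: |1|->2.5, |1|->2.5, |8|->11, |5|->6.5, |8|->11, |1|->2.5, |8|->11, |7|->9, |5|->6.5, |3|->5, |1|->2.5, |6|->8
Step 3: Attach original signs; sum ranks with positive sign and with negative sign.
W+ = 2.5 + 11 + 6.5 + 2.5 = 22.5
W- = 2.5 + 11 + 6.5 + 2.5 + 11 + 9 + 5 + 8 = 55.5
(Check: W+ + W- = 78 should equal n(n+1)/2 = 78.)
Step 4: Test statistic W = min(W+, W-) = 22.5.
Step 5: Ties in |d|, so use the tie-corrected normal approximation.
        E[W] = n(n+1)/4 = 12*13/4 = 39.
        Tie groups: |d|=1 (t=4), |d|=5 (t=2), |d|=8 (t=3); sum(t^3 - t) = 90.
        Var[W] = n(n+1)(2n+1)/24 - sum(t^3-t)/48 = 3900/24 - 90/48 = 160.625.
        z = (W - E[W]) / sqrt(Var[W]) = (22.5 - 39) / 12.6738 = -1.3019.
        Two-sided p = 2*Phi(z) = 0.192951.
Step 6: alpha = 0.05. fail to reject H0.

W+ = 22.5, W- = 55.5, W = min = 22.5, p = 0.192951, fail to reject H0.


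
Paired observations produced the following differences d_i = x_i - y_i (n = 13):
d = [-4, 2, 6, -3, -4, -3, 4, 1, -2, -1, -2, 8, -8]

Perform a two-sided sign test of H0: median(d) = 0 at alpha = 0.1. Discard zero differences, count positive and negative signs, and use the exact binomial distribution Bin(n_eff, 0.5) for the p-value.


Step 1: Discard zero differences. Original n = 13; n_eff = number of nonzero differences = 13.
Nonzero differences (with sign): -4, +2, +6, -3, -4, -3, +4, +1, -2, -1, -2, +8, -8
Step 2: Count signs: positive = 5, negative = 8.
Step 3: Under H0: P(positive) = 0.5, so the number of positives S ~ Bin(13, 0.5).
Step 4: Two-sided exact p-value = sum of Bin(13,0.5) probabilities at or below the observed probability = 0.581055.
Step 5: alpha = 0.1. fail to reject H0.

n_eff = 13, pos = 5, neg = 8, p = 0.581055, fail to reject H0.


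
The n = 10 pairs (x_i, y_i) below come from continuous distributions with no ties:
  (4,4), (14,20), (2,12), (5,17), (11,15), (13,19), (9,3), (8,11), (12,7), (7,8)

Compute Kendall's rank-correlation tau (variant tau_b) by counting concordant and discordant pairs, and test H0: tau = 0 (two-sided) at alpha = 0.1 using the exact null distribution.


Step 1: Enumerate the 45 unordered pairs (i,j) with i<j and classify each by sign(x_j-x_i) * sign(y_j-y_i).
  (1,2):dx=+10,dy=+16->C; (1,3):dx=-2,dy=+8->D; (1,4):dx=+1,dy=+13->C; (1,5):dx=+7,dy=+11->C
  (1,6):dx=+9,dy=+15->C; (1,7):dx=+5,dy=-1->D; (1,8):dx=+4,dy=+7->C; (1,9):dx=+8,dy=+3->C
  (1,10):dx=+3,dy=+4->C; (2,3):dx=-12,dy=-8->C; (2,4):dx=-9,dy=-3->C; (2,5):dx=-3,dy=-5->C
  (2,6):dx=-1,dy=-1->C; (2,7):dx=-5,dy=-17->C; (2,8):dx=-6,dy=-9->C; (2,9):dx=-2,dy=-13->C
  (2,10):dx=-7,dy=-12->C; (3,4):dx=+3,dy=+5->C; (3,5):dx=+9,dy=+3->C; (3,6):dx=+11,dy=+7->C
  (3,7):dx=+7,dy=-9->D; (3,8):dx=+6,dy=-1->D; (3,9):dx=+10,dy=-5->D; (3,10):dx=+5,dy=-4->D
  (4,5):dx=+6,dy=-2->D; (4,6):dx=+8,dy=+2->C; (4,7):dx=+4,dy=-14->D; (4,8):dx=+3,dy=-6->D
  (4,9):dx=+7,dy=-10->D; (4,10):dx=+2,dy=-9->D; (5,6):dx=+2,dy=+4->C; (5,7):dx=-2,dy=-12->C
  (5,8):dx=-3,dy=-4->C; (5,9):dx=+1,dy=-8->D; (5,10):dx=-4,dy=-7->C; (6,7):dx=-4,dy=-16->C
  (6,8):dx=-5,dy=-8->C; (6,9):dx=-1,dy=-12->C; (6,10):dx=-6,dy=-11->C; (7,8):dx=-1,dy=+8->D
  (7,9):dx=+3,dy=+4->C; (7,10):dx=-2,dy=+5->D; (8,9):dx=+4,dy=-4->D; (8,10):dx=-1,dy=-3->C
  (9,10):dx=-5,dy=+1->D
Step 2: C = 29, D = 16, total pairs = 45.
Step 3: tau = (C - D)/(n(n-1)/2) = (29 - 16)/45 = 0.288889.
Step 4: Exact two-sided p-value (enumerate n! = 3628800 permutations of y under H0): p = 0.291248.
Step 5: alpha = 0.1. fail to reject H0.

tau_b = 0.2889 (C=29, D=16), p = 0.291248, fail to reject H0.


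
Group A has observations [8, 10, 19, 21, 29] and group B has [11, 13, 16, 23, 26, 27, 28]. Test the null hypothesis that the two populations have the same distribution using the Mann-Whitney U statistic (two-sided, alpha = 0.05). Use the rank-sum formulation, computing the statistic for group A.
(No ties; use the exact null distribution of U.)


Step 1: Combine and sort all 12 observations; assign midranks.
sorted (value, group): (8,X), (10,X), (11,Y), (13,Y), (16,Y), (19,X), (21,X), (23,Y), (26,Y), (27,Y), (28,Y), (29,X)
ranks: 8->1, 10->2, 11->3, 13->4, 16->5, 19->6, 21->7, 23->8, 26->9, 27->10, 28->11, 29->12
Step 2: Rank sum for X: R1 = 1 + 2 + 6 + 7 + 12 = 28.
Step 3: U_X = R1 - n1(n1+1)/2 = 28 - 5*6/2 = 28 - 15 = 13.
       U_Y = n1*n2 - U_X = 35 - 13 = 22.
Step 4: No ties, so the exact null distribution of U (based on enumerating the C(12,5) = 792 equally likely rank assignments) gives the two-sided p-value.
Step 5: p-value = 0.530303; compare to alpha = 0.05. fail to reject H0.

U_X = 13, p = 0.530303, fail to reject H0 at alpha = 0.05.
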